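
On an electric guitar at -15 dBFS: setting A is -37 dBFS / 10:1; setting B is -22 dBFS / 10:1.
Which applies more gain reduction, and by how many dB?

A: GR = 22 − 22/10 = 19.8 dB.
B: GR = 7 − 7/10 = 6.3 dB.
A applies 13.5 dB more gain reduction.

A, by 13.5 dB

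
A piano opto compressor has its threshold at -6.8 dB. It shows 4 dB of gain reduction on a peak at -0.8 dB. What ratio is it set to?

Input overshoot = -0.8 − (-6.8) = 6 dB.
Output overshoot = 6 − 4 = 2 dB.
Ratio = input overshoot / output overshoot = 6 / 2 = 3.

3:1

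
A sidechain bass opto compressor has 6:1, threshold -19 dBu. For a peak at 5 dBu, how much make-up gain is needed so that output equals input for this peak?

20 dB

Without make-up, output = threshold + overshoot/6 = -19 + 4 = -15 dBu.
Gap to target: 20 dB.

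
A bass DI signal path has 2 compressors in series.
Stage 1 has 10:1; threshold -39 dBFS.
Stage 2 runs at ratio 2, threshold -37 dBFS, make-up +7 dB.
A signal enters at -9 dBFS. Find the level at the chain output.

Stage 1: -9 dBFS is 30 dB over -39 dBFS; at 10:1 that becomes 3 dB over, giving -36 dBFS.
Stage 2: 1 dB above -37 dBFS, reduced 2:1 to 0.5 dB above → -36.5 dBFS; +7 dB make-up → -29.5 dBFS.

-29.5 dBFS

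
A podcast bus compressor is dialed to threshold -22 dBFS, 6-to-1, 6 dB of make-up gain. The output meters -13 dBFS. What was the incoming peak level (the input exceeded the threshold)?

-4 dBFS

Stripping the +6 dB make-up gives -19 dBFS at the gain stage.
Post-compression overshoot = -19 − (-22) = 3 dB.
Before 6:1 compression the overshoot was 3 × 6 = 18 dB, so input = -22 + 18 = -4 dBFS.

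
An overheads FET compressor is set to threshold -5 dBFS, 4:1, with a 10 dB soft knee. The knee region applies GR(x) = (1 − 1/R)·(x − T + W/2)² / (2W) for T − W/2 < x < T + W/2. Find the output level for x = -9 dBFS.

x − T + W/2 = -9 − (-5) + 5 = 1.
GR = (1 − 1/4) × 1² / 20 = 0.75 × 1 / 20 = 0.0375 dB.
Output = -9 − 0.0375 = -9.0375 dBFS.

-9.0375 dBFS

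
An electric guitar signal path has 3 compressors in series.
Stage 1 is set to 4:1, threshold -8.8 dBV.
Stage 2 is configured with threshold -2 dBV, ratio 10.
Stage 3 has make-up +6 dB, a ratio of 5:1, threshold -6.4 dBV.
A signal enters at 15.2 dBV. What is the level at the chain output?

Stage 1: 15.2 dBV is 24 dB over -8.8 dBV; at 4:1 that becomes 6 dB over, giving -2.8 dBV.
Stage 2: below threshold (-2.8 ≤ -2); passes unchanged; output -2.8 dBV.
Stage 3: -2.8 dBV is 3.6 dB over -6.4 dBV; at 5:1 that becomes 0.72 dB over, giving -5.68 dBV; +6 dB make-up → 0.32 dBV.

0.32 dBV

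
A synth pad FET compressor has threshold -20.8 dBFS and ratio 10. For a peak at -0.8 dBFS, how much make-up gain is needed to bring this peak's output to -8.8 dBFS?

10 dB

The peak compresses to -20.8 + 20/10 = -18.8 dBFS.
To reach -8.8 dBFS requires -8.8 − (-18.8) = 10 dB of make-up.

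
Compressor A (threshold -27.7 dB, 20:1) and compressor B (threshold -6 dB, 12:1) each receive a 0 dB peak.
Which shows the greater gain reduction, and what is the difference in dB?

A: overshoot 27.7 dB → output overshoot 1.385 dB → GR 26.315 dB.
B: overshoot 6 dB → output overshoot 0.5 dB → GR 5.5 dB.
A reduces 20.815 dB more.

A, by 20.815 dB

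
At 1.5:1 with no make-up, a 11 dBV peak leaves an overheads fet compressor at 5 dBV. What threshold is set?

Gain reduction = 11 − 5 = 6 dB; output overshoot = GR / (R − 1) = 6 / 0.5 = 12 dB.
Threshold = output − output overshoot = 5 − 12 = -7 dBV.

-7 dBV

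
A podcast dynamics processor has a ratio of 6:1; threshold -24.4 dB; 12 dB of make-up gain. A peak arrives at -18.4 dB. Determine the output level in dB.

-11.4 dB

The input is 6 dB above the -24.4 dB threshold.
6:1 compression reduces that to 6/6 = 1 dB over.
Output = -24.4 + 1 = -23.4 dB; make-up adds 12 dB, giving -11.4 dB.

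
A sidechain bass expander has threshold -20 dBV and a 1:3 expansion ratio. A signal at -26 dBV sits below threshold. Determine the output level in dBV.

Undershoot = (-20) − (-26) = 6 dB.
At 1:3, that expands to 18 dB under threshold.
Output = -20 − 18 = -38 dBV.

-38 dBV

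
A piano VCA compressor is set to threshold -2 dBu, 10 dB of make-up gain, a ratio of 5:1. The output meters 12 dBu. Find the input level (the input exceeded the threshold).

18 dBu

Remove make-up: 12 − 10 = 2 dBu.
That's 4 dB above the -2 dBu threshold.
Input overshoot = R × output overshoot = 20 dB → input = -2 + 20 = 18 dBu.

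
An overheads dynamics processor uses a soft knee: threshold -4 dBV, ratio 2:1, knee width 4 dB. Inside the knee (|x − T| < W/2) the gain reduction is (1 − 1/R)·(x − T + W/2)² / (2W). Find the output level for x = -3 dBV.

-3.5625 dBV

x − T + W/2 = -3 − (-4) + 2 = 3.
GR = (1 − 1/2) × 3² / 8 = 0.5 × 9 / 8 = 0.5625 dB.
Output = -3 − 0.5625 = -3.5625 dBV.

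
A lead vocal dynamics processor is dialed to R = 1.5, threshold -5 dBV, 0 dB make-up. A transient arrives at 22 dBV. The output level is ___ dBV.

13 dBV

The input is 27 dB above the -5 dBV threshold.
The 27 dB excess becomes 18 dB after 1.5:1 reduction.
So the level is -5 + 18 = 13 dBV.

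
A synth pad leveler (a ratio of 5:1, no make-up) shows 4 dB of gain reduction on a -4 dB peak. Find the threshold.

Let T be the threshold. Output overshoot = (input overshoot)/R, so -8 − T = (-4 − T)/5.
5·(-8 − T) = -4 − T → 4·T = -40 − (-4) = -36.
T = -36/4 = -9 dB.

-9 dB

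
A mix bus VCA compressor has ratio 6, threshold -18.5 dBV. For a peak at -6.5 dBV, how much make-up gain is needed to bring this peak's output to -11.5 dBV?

5 dB

Without make-up, output = threshold + overshoot/6 = -18.5 + 2 = -16.5 dBV.
Gap to target: 5 dB.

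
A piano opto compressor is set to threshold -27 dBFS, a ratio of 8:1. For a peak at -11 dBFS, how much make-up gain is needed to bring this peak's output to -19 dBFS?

6 dB

Overshoot 16 dB → 16/8 = 2 dB after compression, so the compressed level is -27 + 2 = -25 dBFS.
Make-up = target − compressed = -19 − (-25) = 6 dB.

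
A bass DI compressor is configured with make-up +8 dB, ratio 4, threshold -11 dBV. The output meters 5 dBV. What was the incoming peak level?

Before make-up, the level was 5 − 8 = -3 dBV.
That's 8 dB above the -11 dBV threshold.
Input overshoot = R × output overshoot = 32 dB → input = -11 + 32 = 21 dBV.

21 dBV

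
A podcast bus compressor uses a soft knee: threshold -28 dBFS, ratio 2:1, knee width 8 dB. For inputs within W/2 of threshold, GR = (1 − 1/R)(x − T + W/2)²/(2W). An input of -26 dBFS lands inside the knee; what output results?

x − T + W/2 = -26 − (-28) + 4 = 6.
GR = (1 − 1/2) × 6² / 16 = 0.5 × 36 / 16 = 1.125 dB.
Output = -26 − 1.125 = -27.125 dBFS.

-27.125 dBFS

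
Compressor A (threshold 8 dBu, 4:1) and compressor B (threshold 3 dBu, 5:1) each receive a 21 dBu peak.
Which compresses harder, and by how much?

A: 13 dB over, compressed to 3.25 dB over, so 9.75 dB of GR.
B: 18 dB over, compressed to 3.6 dB over, so 14.4 dB of GR.
B reduces 4.65 dB more.

B, by 4.65 dB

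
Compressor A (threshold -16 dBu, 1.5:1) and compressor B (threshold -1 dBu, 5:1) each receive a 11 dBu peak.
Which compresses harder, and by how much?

B, by 0.6 dB

A: GR = 27 − 27/1.5 = 9 dB.
B: GR = 12 − 12/5 = 9.6 dB.
B reduces 0.6 dB more.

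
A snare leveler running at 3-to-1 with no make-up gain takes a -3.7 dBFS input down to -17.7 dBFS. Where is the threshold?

-24.7 dBFS

Gain reduction = -3.7 − (-17.7) = 14 dB; output overshoot = GR / (R − 1) = 14 / 2 = 7 dB.
Threshold = output − output overshoot = -17.7 − 7 = -24.7 dBFS.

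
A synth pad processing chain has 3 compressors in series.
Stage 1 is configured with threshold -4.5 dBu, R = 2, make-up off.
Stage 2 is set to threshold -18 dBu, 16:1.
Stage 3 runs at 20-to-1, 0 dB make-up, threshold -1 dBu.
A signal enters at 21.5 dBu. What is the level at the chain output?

-16.34375 dBu

Stage 1: 21.5 dBu is 26 dB over -4.5 dBu; at 2:1 that becomes 13 dB over, giving 8.5 dBu.
Stage 2: 26.5 dB above -18 dBu, reduced 16:1 to 1.65625 dB above → -16.34375 dBu.
Stage 3: below threshold (-16.34375 ≤ -1); passes unchanged; output -16.34375 dBu.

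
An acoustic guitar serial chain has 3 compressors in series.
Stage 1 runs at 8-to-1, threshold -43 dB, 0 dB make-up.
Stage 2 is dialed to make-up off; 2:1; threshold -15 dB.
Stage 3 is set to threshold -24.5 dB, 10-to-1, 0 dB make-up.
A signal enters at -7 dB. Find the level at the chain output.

-38.5 dB

Stage 1: 36 dB above -43 dB, reduced 8:1 to 4.5 dB above → -38.5 dB.
Stage 2: -38.5 dB is at or below the -15 dB threshold — no compression; output -38.5 dB.
Stage 3: -38.5 dB ≤ -24.5 dB, so stage 3 doesn't engage; output -38.5 dB.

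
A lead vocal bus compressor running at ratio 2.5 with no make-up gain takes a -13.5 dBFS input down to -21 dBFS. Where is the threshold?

-26 dBFS

Let T be the threshold. Output overshoot = (input overshoot)/R, so -21 − T = (-13.5 − T)/2.5.
2.5·(-21 − T) = -13.5 − T → 1.5·T = -52.5 − (-13.5) = -39.
T = -39/1.5 = -26 dBFS.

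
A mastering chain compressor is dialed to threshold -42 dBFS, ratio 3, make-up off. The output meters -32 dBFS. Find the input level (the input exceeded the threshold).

-12 dBFS

Post-compression overshoot = -32 − (-42) = 10 dB.
Input overshoot = R × output overshoot = 30 dB → input = -42 + 30 = -12 dBFS.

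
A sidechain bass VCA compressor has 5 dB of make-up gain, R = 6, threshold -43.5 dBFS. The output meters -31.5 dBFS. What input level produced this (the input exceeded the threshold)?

-1.5 dBFS

Before make-up, the level was -31.5 − 5 = -36.5 dBFS.
The compressed level sits -36.5 − (-43.5) = 7 dB over threshold.
Undo the ratio: input overshoot = 7 × 6 = 42 dB, giving input = -1.5 dBFS.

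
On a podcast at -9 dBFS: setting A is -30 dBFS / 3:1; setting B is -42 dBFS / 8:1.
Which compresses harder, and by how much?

A: 21 dB over, compressed to 7 dB over, so 14 dB of GR.
B: 33 dB over, compressed to 4.125 dB over, so 28.875 dB of GR.
B reduces 14.875 dB more.

B, by 14.875 dB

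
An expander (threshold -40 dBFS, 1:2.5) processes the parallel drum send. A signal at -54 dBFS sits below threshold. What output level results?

The input is 14 dB below the -40 dBFS threshold.
A 1:2.5 expander multiplies undershoot by 2.5: 14 × 2.5 = 35 dB below threshold.
Output = -40 − 35 = -75 dBFS.

-75 dBFS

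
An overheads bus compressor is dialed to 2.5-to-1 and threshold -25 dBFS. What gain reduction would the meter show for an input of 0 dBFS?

The signal is 25 dB above threshold.
A 2.5:1 ratio leaves 10 dB of that excess.
GR = overshoot in − overshoot out = 25 − 10 = 15 dB.

15 dB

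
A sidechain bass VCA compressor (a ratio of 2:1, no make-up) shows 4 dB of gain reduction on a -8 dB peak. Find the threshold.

-16 dB

Input is 8 dB above T (since output overshoot × R = input overshoot: (-12 − T)·2 = -8 − T gives T = -16 dB).
Check: -16 + (-8 − (-16))/2 = -16 + 4 = -12 dB. ✓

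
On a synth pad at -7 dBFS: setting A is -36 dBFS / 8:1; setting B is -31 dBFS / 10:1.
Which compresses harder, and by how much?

A, by 3.775 dB

A: GR = 29 − 29/8 = 25.375 dB.
B: GR = 24 − 24/10 = 21.6 dB.
A reduces 3.775 dB more.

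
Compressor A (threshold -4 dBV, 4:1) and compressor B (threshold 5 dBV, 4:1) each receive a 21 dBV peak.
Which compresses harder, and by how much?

A: GR = 25 − 25/4 = 18.75 dB.
B: GR = 16 − 16/4 = 12 dB.
A applies 6.75 dB more gain reduction.

A, by 6.75 dB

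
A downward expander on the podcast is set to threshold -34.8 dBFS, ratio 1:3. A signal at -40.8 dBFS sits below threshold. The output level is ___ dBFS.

Below threshold, a 1:3 expander applies gain = (3−1)×(T − x) of attenuation.
(3−1) × 6 = 12 dB, so output = -40.8 − 12 = -52.8 dBFS.

-52.8 dBFS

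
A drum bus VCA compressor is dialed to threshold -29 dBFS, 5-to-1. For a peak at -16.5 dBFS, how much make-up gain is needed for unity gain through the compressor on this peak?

Without make-up, output = threshold + overshoot/5 = -29 + 2.5 = -26.5 dBFS.
Gap to target: 10 dB.

10 dB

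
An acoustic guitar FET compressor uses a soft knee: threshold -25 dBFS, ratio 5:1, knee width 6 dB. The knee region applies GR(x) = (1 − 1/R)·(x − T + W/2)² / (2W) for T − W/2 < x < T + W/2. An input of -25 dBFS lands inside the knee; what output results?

x − T + W/2 = -25 − (-25) + 3 = 3.
GR = (1 − 1/5) × 3² / 12 = 0.8 × 9 / 12 = 0.6 dB.
Output = -25 − 0.6 = -25.6 dBFS.

-25.6 dBFS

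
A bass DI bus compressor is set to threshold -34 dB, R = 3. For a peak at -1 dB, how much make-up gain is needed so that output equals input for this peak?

Without make-up, output = threshold + overshoot/3 = -34 + 11 = -23 dB.
Gap to target: 22 dB.

22 dB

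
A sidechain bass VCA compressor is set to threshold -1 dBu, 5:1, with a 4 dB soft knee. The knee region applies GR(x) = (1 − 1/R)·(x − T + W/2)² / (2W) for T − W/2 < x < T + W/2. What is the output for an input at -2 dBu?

x − T + W/2 = -2 − (-1) + 2 = 1.
GR = (1 − 1/5) × 1² / 8 = 0.8 × 1 / 8 = 0.1 dB.
Output = -2 − 0.1 = -2.1 dBu.

-2.1 dBu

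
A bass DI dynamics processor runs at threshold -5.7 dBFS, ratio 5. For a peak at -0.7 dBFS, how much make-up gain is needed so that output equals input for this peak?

Without make-up, output = threshold + overshoot/5 = -5.7 + 1 = -4.7 dBFS.
Gap to target: 4 dB.

4 dB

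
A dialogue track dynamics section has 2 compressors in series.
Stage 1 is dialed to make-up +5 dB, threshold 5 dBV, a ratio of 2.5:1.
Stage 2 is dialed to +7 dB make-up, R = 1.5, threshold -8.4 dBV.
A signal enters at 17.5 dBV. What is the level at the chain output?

Stage 1: 17.5 dBV is 12.5 dB over 5 dBV; at 2.5:1 that becomes 5 dB over, giving 10 dBV; +5 dB make-up → 15 dBV.
Stage 2: overshoot 23.4 dB → 23.4/1.5 = 15.6 dB → 7.2 dBV; +7 dB make-up → 14.2 dBV.

14.2 dBV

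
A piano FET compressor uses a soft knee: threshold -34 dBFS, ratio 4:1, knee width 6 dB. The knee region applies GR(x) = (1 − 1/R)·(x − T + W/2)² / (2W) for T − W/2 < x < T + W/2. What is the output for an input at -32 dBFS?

x − T + W/2 = -32 − (-34) + 3 = 5.
GR = (1 − 1/4) × 5² / 12 = 0.75 × 25 / 12 = 1.5625 dB.
Output = -32 − 1.5625 = -33.5625 dBFS.

-33.5625 dBFS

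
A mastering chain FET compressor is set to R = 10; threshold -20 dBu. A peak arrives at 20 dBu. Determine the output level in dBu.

Overshoot: 20 − (-20) = 40 dB.
10:1 compression reduces that to 40/10 = 4 dB over.
Output = -20 + 4 = -16 dBu.

-16 dBu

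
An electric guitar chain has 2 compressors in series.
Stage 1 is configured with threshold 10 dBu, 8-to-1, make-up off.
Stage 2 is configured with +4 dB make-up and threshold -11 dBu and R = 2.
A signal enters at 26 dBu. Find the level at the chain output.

Stage 1: 26 dBu is 16 dB over 10 dBu; at 8:1 that becomes 2 dB over, giving 12 dBu.
Stage 2: 12 dBu is 23 dB over -11 dBu; at 2:1 that becomes 11.5 dB over, giving 0.5 dBu; +4 dB make-up → 4.5 dBu.

4.5 dBu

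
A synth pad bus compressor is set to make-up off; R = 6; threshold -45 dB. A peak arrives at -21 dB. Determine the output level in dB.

-41 dB

Overshoot: -21 − (-45) = 24 dB.
At 6:1 the overshoot is divided by 6, leaving 4 dB above threshold.
So the level is -45 + 4 = -41 dB.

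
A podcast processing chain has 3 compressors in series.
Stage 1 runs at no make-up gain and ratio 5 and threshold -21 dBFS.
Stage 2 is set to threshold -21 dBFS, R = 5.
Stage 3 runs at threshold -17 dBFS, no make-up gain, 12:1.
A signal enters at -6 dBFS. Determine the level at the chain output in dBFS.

Stage 1: overshoot 15 dB → 15/5 = 3 dB → -18 dBFS.
Stage 2: -18 dBFS is 3 dB over -21 dBFS; at 5:1 that becomes 0.6 dB over, giving -20.4 dBFS.
Stage 3: -20.4 dBFS ≤ -17 dBFS, so stage 3 doesn't engage; output -20.4 dBFS.

-20.4 dBFS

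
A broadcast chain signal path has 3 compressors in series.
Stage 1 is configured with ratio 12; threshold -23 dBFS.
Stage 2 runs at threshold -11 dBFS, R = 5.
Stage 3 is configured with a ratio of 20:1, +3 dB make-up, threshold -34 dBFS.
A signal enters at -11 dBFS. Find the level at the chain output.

-30.4 dBFS

Stage 1: overshoot 12 dB → 12/12 = 1 dB → -22 dBFS.
Stage 2: -22 dBFS is at or below the -11 dBFS threshold — no compression; output -22 dBFS.
Stage 3: overshoot 12 dB → 12/20 = 0.6 dB → -33.4 dBFS; +3 dB make-up → -30.4 dBFS.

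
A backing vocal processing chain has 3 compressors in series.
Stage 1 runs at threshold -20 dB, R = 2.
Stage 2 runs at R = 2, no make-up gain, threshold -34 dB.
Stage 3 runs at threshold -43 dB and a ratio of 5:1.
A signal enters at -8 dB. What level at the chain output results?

Stage 1: 12 dB above -20 dB, reduced 2:1 to 6 dB above → -14 dB.
Stage 2: -14 dB is 20 dB over -34 dB; at 2:1 that becomes 10 dB over, giving -24 dB.
Stage 3: -24 dB is 19 dB over -43 dB; at 5:1 that becomes 3.8 dB over, giving -39.2 dB.

-39.2 dB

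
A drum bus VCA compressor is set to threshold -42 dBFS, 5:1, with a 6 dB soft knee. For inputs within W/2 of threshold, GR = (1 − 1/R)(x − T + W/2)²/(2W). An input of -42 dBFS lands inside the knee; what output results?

-42.6 dBFS

x − T + W/2 = -42 − (-42) + 3 = 3.
GR = (1 − 1/5) × 3² / 12 = 0.8 × 9 / 12 = 0.6 dB.
Output = -42 − 0.6 = -42.6 dBFS.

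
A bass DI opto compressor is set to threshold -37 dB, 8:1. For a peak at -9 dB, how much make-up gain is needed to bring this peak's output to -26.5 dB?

The peak compresses to -37 + 28/8 = -33.5 dB.
To reach -26.5 dB requires -26.5 − (-33.5) = 7 dB of make-up.

7 dB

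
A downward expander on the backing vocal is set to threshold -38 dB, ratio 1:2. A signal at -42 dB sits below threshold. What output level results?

-46 dB

Undershoot = (-38) − (-42) = 4 dB.
At 1:2, that expands to 8 dB under threshold.
Output = -38 − 8 = -46 dB.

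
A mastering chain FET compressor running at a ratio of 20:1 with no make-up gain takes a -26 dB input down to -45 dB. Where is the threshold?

Input is 20 dB above T (since output overshoot × R = input overshoot: (-45 − T)·20 = -26 − T gives T = -46 dB).
Check: -46 + (-26 − (-46))/20 = -46 + 1 = -45 dB. ✓

-46 dB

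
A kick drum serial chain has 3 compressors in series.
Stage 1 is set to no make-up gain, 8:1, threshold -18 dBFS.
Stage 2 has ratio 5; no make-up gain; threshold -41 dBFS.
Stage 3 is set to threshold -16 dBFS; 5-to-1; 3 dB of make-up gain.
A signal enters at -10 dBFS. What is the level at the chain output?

Stage 1: -10 dBFS is 8 dB over -18 dBFS; at 8:1 that becomes 1 dB over, giving -17 dBFS.
Stage 2: 24 dB above -41 dBFS, reduced 5:1 to 4.8 dB above → -36.2 dBFS.
Stage 3: -36.2 dBFS ≤ -16 dBFS, so stage 3 doesn't engage; make-up brings it to -33.2 dBFS.

-33.2 dBFS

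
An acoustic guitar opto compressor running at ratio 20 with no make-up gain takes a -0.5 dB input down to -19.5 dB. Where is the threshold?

-20.5 dB

Gain reduction = -0.5 − (-19.5) = 19 dB; output overshoot = GR / (R − 1) = 19 / 19 = 1 dB.
Threshold = output − output overshoot = -19.5 − 1 = -20.5 dB.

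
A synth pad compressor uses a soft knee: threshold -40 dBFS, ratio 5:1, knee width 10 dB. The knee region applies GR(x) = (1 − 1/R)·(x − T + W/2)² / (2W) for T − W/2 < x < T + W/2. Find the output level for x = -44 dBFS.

x − T + W/2 = -44 − (-40) + 5 = 1.
GR = (1 − 1/5) × 1² / 20 = 0.8 × 1 / 20 = 0.04 dB.
Output = -44 − 0.04 = -44.04 dBFS.

-44.04 dBFS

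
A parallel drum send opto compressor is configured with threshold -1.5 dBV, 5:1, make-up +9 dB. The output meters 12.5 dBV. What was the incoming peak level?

23.5 dBV

Remove make-up: 12.5 − 9 = 3.5 dBV.
Post-compression overshoot = 3.5 − (-1.5) = 5 dB.
Input overshoot = R × output overshoot = 25 dB → input = -1.5 + 25 = 23.5 dBV.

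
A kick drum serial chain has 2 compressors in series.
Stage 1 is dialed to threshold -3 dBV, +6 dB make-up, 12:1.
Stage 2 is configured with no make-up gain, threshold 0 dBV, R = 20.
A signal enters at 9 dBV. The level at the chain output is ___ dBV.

0.2 dBV

Stage 1: overshoot 12 dB → 12/12 = 1 dB → -2 dBV; +6 dB make-up → 4 dBV.
Stage 2: overshoot 4 dB → 4/20 = 0.2 dB → 0.2 dBV.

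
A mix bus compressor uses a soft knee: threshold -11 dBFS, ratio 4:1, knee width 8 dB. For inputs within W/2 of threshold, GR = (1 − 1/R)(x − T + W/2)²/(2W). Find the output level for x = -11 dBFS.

-11.75 dBFS

x − T + W/2 = -11 − (-11) + 4 = 4.
GR = (1 − 1/4) × 4² / 16 = 0.75 × 16 / 16 = 0.75 dB.
Output = -11 − 0.75 = -11.75 dBFS.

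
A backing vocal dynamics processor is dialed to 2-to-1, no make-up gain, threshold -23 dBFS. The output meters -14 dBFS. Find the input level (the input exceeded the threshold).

-5 dBFS

Post-compression overshoot = -14 − (-23) = 9 dB.
Input overshoot = R × output overshoot = 18 dB → input = -23 + 18 = -5 dBFS.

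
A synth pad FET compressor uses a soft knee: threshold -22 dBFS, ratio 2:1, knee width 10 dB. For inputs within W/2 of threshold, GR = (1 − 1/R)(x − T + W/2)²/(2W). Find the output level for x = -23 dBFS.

-23.4 dBFS

x − T + W/2 = -23 − (-22) + 5 = 4.
GR = (1 − 1/2) × 4² / 20 = 0.5 × 16 / 20 = 0.4 dB.
Output = -23 − 0.4 = -23.4 dBFS.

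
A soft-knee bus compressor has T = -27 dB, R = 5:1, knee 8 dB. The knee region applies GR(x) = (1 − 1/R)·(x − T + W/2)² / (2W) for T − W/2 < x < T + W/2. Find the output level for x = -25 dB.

-26.8 dB

x − T + W/2 = -25 − (-27) + 4 = 6.
GR = (1 − 1/5) × 6² / 16 = 0.8 × 36 / 16 = 1.8 dB.
Output = -25 − 1.8 = -26.8 dB.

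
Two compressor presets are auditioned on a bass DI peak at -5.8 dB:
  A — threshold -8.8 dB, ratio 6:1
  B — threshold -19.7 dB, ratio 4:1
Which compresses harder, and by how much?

A: GR = 3 − 3/6 = 2.5 dB.
B: GR = 13.9 − 13.9/4 = 10.425 dB.
B reduces 7.925 dB more.

B, by 7.925 dB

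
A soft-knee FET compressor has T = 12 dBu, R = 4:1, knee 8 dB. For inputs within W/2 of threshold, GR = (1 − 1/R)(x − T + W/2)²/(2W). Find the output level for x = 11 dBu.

x − T + W/2 = 11 − 12 + 4 = 3.
GR = (1 − 1/4) × 3² / 16 = 0.75 × 9 / 16 = 0.421875 dB.
Output = 11 − 0.421875 = 10.578125 dBu.

10.578125 dBu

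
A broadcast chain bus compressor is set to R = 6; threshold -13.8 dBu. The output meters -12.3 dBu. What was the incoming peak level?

-4.8 dBu

Post-compression overshoot = -12.3 − (-13.8) = 1.5 dB.
Undo the ratio: input overshoot = 1.5 × 6 = 9 dB, giving input = -4.8 dBu.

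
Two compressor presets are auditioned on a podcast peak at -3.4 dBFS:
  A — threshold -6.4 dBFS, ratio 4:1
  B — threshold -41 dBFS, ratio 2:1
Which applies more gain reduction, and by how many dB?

B, by 16.55 dB

A: 3 dB over, compressed to 0.75 dB over, so 2.25 dB of GR.
B: 37.6 dB over, compressed to 18.8 dB over, so 18.8 dB of GR.
Difference: 16.55 dB in favour of B.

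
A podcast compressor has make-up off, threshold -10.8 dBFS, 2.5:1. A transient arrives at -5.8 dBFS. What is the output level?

Overshoot: -5.8 − (-10.8) = 5 dB.
At 2.5:1 the overshoot is divided by 2.5, leaving 2 dB above threshold.
So the level is -10.8 + 2 = -8.8 dBFS.

-8.8 dBFS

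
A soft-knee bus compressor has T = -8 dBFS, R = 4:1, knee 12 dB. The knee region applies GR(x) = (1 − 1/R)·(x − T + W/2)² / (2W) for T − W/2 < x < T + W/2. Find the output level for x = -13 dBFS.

x − T + W/2 = -13 − (-8) + 6 = 1.
GR = (1 − 1/4) × 1² / 24 = 0.75 × 1 / 24 = 0.03125 dB.
Output = -13 − 0.03125 = -13.03125 dBFS.

-13.03125 dBFS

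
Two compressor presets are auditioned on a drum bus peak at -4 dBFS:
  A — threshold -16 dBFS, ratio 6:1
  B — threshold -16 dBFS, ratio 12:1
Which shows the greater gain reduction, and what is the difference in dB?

A: 12 dB over, compressed to 2 dB over, so 10 dB of GR.
B: 12 dB over, compressed to 1 dB over, so 11 dB of GR.
B reduces 1 dB more.

B, by 1 dB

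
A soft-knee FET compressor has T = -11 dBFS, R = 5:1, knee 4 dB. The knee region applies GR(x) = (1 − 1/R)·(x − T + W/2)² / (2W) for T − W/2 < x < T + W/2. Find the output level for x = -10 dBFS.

-10.9 dBFS

x − T + W/2 = -10 − (-11) + 2 = 3.
GR = (1 − 1/5) × 3² / 8 = 0.8 × 9 / 8 = 0.9 dB.
Output = -10 − 0.9 = -10.9 dBFS.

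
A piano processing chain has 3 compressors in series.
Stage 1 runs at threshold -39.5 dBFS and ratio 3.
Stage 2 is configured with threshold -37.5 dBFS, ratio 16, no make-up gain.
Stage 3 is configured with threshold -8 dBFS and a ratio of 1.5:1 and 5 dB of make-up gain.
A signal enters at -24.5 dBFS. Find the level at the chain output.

-32.3125 dBFS

Stage 1: overshoot 15 dB → 15/3 = 5 dB → -34.5 dBFS.
Stage 2: 3 dB above -37.5 dBFS, reduced 16:1 to 0.1875 dB above → -37.3125 dBFS.
Stage 3: -37.3125 dBFS ≤ -8 dBFS, so stage 3 doesn't engage; make-up brings it to -32.3125 dBFS.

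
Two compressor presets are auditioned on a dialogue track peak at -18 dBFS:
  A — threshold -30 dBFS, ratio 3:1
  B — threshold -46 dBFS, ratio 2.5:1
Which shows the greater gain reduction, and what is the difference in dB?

A: overshoot 12 dB → output overshoot 4 dB → GR 8 dB.
B: overshoot 28 dB → output overshoot 11.2 dB → GR 16.8 dB.
Difference: 8.8 dB in favour of B.

B, by 8.8 dB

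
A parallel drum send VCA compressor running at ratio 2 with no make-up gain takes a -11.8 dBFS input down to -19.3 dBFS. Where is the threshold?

-26.8 dBFS

Let T be the threshold. Output overshoot = (input overshoot)/R, so -19.3 − T = (-11.8 − T)/2.
2·(-19.3 − T) = -11.8 − T → 1·T = -38.6 − (-11.8) = -26.8.
T = -26.8/1 = -26.8 dBFS.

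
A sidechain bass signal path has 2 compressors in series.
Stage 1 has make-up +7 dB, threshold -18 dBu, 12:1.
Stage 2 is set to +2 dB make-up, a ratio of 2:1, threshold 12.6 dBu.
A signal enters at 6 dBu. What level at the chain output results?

Stage 1: overshoot 24 dB → 24/12 = 2 dB → -16 dBu; +7 dB make-up → -9 dBu.
Stage 2: below threshold (-9 ≤ 12.6); passes unchanged; make-up brings it to -7 dBu.

-7 dBu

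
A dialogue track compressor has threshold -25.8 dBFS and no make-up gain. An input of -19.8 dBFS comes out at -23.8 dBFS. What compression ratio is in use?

Input overshoot = -19.8 − (-25.8) = 6 dB; output overshoot = -23.8 − (-25.8) = 2 dB.
Ratio = 6 / 2 = 3.

3:1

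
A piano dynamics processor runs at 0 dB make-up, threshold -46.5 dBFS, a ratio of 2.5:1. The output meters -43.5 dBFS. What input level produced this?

-39 dBFS

That's 3 dB above the -46.5 dBFS threshold.
Before 2.5:1 compression the overshoot was 3 × 2.5 = 7.5 dB, so input = -46.5 + 7.5 = -39 dBFS.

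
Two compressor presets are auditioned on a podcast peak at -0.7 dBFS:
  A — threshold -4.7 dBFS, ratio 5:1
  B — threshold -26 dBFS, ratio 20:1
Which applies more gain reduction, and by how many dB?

A: GR = 4 − 4/5 = 3.2 dB.
B: GR = 25.3 − 25.3/20 = 24.035 dB.
B reduces 20.835 dB more.

B, by 20.835 dB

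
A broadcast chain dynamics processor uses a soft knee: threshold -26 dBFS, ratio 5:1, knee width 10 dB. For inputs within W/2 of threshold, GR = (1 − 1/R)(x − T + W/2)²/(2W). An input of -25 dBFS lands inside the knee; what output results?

x − T + W/2 = -25 − (-26) + 5 = 6.
GR = (1 − 1/5) × 6² / 20 = 0.8 × 36 / 20 = 1.44 dB.
Output = -25 − 1.44 = -26.44 dBFS.

-26.44 dBFS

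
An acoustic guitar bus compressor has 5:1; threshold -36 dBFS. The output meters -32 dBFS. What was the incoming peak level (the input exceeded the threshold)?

-16 dBFS

That's 4 dB above the -36 dBFS threshold.
Input overshoot = R × output overshoot = 20 dB → input = -36 + 20 = -16 dBFS.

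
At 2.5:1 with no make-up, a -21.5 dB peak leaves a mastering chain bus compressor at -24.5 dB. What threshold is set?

-26.5 dB

Input is 5 dB above T (since output overshoot × R = input overshoot: (-24.5 − T)·2.5 = -21.5 − T gives T = -26.5 dB).
Check: -26.5 + (-21.5 − (-26.5))/2.5 = -26.5 + 2 = -24.5 dB. ✓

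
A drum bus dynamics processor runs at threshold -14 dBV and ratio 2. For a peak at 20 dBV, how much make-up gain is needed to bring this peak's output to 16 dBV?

Without make-up, output = threshold + overshoot/2 = -14 + 17 = 3 dBV.
Gap to target: 13 dB.

13 dB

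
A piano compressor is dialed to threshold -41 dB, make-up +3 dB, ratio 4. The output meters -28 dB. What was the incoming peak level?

Remove make-up: -28 − 3 = -31 dB.
That's 10 dB above the -41 dB threshold.
Undo the ratio: input overshoot = 10 × 4 = 40 dB, giving input = -1 dB.

-1 dB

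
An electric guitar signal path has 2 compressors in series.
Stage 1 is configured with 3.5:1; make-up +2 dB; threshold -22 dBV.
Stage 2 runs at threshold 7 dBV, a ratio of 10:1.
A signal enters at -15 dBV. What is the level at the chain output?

Stage 1: overshoot 7 dB → 7/3.5 = 2 dB → -20 dBV; +2 dB make-up → -18 dBV.
Stage 2: -18 dBV is at or below the 7 dBV threshold — no compression; output -18 dBV.

-18 dBV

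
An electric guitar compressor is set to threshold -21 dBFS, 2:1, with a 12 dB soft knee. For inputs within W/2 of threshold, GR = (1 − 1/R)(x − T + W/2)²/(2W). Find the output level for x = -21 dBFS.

x − T + W/2 = -21 − (-21) + 6 = 6.
GR = (1 − 1/2) × 6² / 24 = 0.5 × 36 / 24 = 0.75 dB.
Output = -21 − 0.75 = -21.75 dBFS.

-21.75 dBFS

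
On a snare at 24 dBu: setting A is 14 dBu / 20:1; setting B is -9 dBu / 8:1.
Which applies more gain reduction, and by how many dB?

A: GR = 10 − 10/20 = 9.5 dB.
B: GR = 33 − 33/8 = 28.875 dB.
Difference: 19.375 dB in favour of B.

B, by 19.375 dB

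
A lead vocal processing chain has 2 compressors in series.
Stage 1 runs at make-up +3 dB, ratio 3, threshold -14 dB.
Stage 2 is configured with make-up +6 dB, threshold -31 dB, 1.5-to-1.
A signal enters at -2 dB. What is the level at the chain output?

Stage 1: 12 dB above -14 dB, reduced 3:1 to 4 dB above → -10 dB; +3 dB make-up → -7 dB.
Stage 2: 24 dB above -31 dB, reduced 1.5:1 to 16 dB above → -15 dB; +6 dB make-up → -9 dB.

-9 dB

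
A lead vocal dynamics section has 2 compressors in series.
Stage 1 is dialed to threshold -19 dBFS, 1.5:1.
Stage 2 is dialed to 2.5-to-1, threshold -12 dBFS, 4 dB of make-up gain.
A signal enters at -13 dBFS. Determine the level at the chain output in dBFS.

-11 dBFS

Stage 1: 6 dB above -19 dBFS, reduced 1.5:1 to 4 dB above → -15 dBFS.
Stage 2: -15 dBFS ≤ -12 dBFS, so stage 2 doesn't engage; make-up brings it to -11 dBFS.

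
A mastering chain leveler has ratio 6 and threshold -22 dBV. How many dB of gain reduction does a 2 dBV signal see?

Overshoot = 2 − (-22) = 24 dB.
A 6:1 ratio leaves 4 dB of that excess.
Gain reduction = 24 − 4 = 20 dB.

20 dB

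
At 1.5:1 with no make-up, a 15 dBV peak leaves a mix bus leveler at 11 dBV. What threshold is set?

3 dBV

Input is 12 dB above T (since output overshoot × R = input overshoot: (11 − T)·1.5 = 15 − T gives T = 3 dBV).
Check: 3 + (15 − 3)/1.5 = 3 + 8 = 11 dBV. ✓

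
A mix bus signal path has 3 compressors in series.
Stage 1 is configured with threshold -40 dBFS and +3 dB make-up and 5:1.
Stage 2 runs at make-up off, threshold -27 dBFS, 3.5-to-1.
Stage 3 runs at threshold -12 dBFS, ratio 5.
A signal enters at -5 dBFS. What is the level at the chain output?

-30 dBFS

Stage 1: overshoot 35 dB → 35/5 = 7 dB → -33 dBFS; +3 dB make-up → -30 dBFS.
Stage 2: -30 dBFS is at or below the -27 dBFS threshold — no compression; output -30 dBFS.
Stage 3: below threshold (-30 ≤ -12); passes unchanged; output -30 dBFS.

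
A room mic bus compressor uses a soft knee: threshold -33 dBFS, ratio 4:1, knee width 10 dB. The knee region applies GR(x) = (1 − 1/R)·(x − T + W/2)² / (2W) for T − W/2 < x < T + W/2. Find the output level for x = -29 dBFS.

-32.0375 dBFS

x − T + W/2 = -29 − (-33) + 5 = 9.
GR = (1 − 1/4) × 9² / 20 = 0.75 × 81 / 20 = 3.0375 dB.
Output = -29 − 3.0375 = -32.0375 dBFS.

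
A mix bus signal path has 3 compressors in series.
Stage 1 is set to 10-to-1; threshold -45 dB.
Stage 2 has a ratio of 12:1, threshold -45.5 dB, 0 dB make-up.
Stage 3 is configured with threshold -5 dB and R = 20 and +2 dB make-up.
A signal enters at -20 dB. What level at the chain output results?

Stage 1: overshoot 25 dB → 25/10 = 2.5 dB → -42.5 dB.
Stage 2: 3 dB above -45.5 dB, reduced 12:1 to 0.25 dB above → -45.25 dB.
Stage 3: -45.25 dB ≤ -5 dB, so stage 3 doesn't engage; make-up brings it to -43.25 dB.

-43.25 dB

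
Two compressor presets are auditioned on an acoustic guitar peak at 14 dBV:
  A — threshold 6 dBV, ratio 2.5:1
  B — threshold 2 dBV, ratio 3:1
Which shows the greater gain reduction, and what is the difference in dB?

A: overshoot 8 dB → output overshoot 3.2 dB → GR 4.8 dB.
B: overshoot 12 dB → output overshoot 4 dB → GR 8 dB.
B applies 3.2 dB more gain reduction.

B, by 3.2 dB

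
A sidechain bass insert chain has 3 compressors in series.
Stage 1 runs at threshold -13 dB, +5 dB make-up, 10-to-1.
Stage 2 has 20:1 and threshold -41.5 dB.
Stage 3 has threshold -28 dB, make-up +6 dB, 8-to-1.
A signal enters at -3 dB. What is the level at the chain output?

Stage 1: 10 dB above -13 dB, reduced 10:1 to 1 dB above → -12 dB; +5 dB make-up → -7 dB.
Stage 2: overshoot 34.5 dB → 34.5/20 = 1.725 dB → -39.775 dB.
Stage 3: -39.775 dB is at or below the -28 dB threshold — no compression; make-up brings it to -33.775 dB.

-33.775 dB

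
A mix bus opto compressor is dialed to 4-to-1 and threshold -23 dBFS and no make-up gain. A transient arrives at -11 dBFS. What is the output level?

-20 dBFS

The input is 12 dB above the -23 dBFS threshold.
At 4:1 the overshoot is divided by 4, leaving 3 dB above threshold.
So the level is -23 + 3 = -20 dBFS.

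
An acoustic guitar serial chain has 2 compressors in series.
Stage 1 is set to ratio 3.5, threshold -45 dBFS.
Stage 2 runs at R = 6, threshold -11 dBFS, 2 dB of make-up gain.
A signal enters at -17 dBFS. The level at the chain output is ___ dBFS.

-35 dBFS

Stage 1: overshoot 28 dB → 28/3.5 = 8 dB → -37 dBFS.
Stage 2: -37 dBFS is at or below the -11 dBFS threshold — no compression; make-up brings it to -35 dBFS.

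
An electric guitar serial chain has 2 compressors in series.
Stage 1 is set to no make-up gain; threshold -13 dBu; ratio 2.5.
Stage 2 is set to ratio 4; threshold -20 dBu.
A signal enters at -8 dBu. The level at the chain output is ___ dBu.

Stage 1: overshoot 5 dB → 5/2.5 = 2 dB → -11 dBu.
Stage 2: -11 dBu is 9 dB over -20 dBu; at 4:1 that becomes 2.25 dB over, giving -17.75 dBu.

-17.75 dBu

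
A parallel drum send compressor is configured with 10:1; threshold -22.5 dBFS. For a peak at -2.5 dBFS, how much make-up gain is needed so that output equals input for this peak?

The peak compresses to -22.5 + 20/10 = -20.5 dBFS.
To reach -2.5 dBFS requires -2.5 − (-20.5) = 18 dB of make-up.

18 dB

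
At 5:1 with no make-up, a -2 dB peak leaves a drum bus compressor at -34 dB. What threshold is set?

Gain reduction = -2 − (-34) = 32 dB; output overshoot = GR / (R − 1) = 32 / 4 = 8 dB.
Threshold = output − output overshoot = -34 − 8 = -42 dB.

-42 dB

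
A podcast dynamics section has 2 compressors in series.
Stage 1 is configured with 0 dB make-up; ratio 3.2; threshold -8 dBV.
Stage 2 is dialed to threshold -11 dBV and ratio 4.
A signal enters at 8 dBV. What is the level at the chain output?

-9 dBV

Stage 1: 16 dB above -8 dBV, reduced 3.2:1 to 5 dB above → -3 dBV.
Stage 2: 8 dB above -11 dBV, reduced 4:1 to 2 dB above → -9 dBV.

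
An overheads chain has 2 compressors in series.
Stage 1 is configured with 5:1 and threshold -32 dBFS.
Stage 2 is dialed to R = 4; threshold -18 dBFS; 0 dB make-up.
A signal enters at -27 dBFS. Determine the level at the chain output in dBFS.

-31 dBFS

Stage 1: -27 dBFS is 5 dB over -32 dBFS; at 5:1 that becomes 1 dB over, giving -31 dBFS.
Stage 2: below threshold (-31 ≤ -18); passes unchanged; output -31 dBFS.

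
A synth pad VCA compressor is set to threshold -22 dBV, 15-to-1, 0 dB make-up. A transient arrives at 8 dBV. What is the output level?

The input is 30 dB above the -22 dBV threshold.
15:1 compression reduces that to 30/15 = 2 dB over.
So the level is -22 + 2 = -20 dBV.

-20 dBV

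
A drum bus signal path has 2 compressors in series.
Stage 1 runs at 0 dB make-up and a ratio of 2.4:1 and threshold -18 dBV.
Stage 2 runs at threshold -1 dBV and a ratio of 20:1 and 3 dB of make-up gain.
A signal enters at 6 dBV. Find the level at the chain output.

-5 dBV

Stage 1: 6 dBV is 24 dB over -18 dBV; at 2.4:1 that becomes 10 dB over, giving -8 dBV.
Stage 2: below threshold (-8 ≤ -1); passes unchanged; make-up brings it to -5 dBV.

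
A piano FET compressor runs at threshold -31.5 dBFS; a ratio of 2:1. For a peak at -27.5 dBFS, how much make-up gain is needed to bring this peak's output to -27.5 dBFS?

Overshoot 4 dB → 4/2 = 2 dB after compression, so the compressed level is -31.5 + 2 = -29.5 dBFS.
Make-up = target − compressed = -27.5 − (-29.5) = 2 dB.

2 dB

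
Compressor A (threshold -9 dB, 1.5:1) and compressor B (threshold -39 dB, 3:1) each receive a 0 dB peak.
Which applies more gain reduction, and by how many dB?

B, by 23 dB

A: 9 dB over, compressed to 6 dB over, so 3 dB of GR.
B: 39 dB over, compressed to 13 dB over, so 26 dB of GR.
Difference: 23 dB in favour of B.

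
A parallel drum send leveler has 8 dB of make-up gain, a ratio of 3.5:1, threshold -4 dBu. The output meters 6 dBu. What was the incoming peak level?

Before make-up, the level was 6 − 8 = -2 dBu.
The compressed level sits -2 − (-4) = 2 dB over threshold.
Input overshoot = R × output overshoot = 7 dB → input = -4 + 7 = 3 dBu.

3 dBu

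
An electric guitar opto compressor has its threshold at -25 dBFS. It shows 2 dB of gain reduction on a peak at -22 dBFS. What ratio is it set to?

3:1

Input overshoot = -22 − (-25) = 3 dB.
Output overshoot = 3 − 2 = 1 dB.
Ratio = input overshoot / output overshoot = 3 / 1 = 3.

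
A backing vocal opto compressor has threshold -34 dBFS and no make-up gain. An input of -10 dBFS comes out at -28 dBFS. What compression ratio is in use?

4:1

Input overshoot = -10 − (-34) = 24 dB; output overshoot = -28 − (-34) = 6 dB.
Ratio = 24 / 6 = 4.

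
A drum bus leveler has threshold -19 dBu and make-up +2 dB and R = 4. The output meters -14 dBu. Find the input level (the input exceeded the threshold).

Remove make-up: -14 − 2 = -16 dBu.
That's 3 dB above the -19 dBu threshold.
Input overshoot = R × output overshoot = 12 dB → input = -19 + 12 = -7 dBu.

-7 dBu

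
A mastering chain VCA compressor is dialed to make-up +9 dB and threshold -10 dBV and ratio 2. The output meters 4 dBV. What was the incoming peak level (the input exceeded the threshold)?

0 dBV

Before make-up, the level was 4 − 9 = -5 dBV.
The compressed level sits -5 − (-10) = 5 dB over threshold.
Before 2:1 compression the overshoot was 5 × 2 = 10 dB, so input = -10 + 10 = 0 dBV.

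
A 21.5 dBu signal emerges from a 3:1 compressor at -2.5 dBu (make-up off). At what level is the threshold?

Let T be the threshold. Output overshoot = (input overshoot)/R, so -2.5 − T = (21.5 − T)/3.
3·(-2.5 − T) = 21.5 − T → 2·T = -7.5 − 21.5 = -29.
T = -29/2 = -14.5 dBu.

-14.5 dBu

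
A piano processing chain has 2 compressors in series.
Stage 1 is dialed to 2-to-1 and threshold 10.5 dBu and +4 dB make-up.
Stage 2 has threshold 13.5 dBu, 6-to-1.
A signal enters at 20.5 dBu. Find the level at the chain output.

14.5 dBu

Stage 1: 10 dB above 10.5 dBu, reduced 2:1 to 5 dB above → 15.5 dBu; +4 dB make-up → 19.5 dBu.
Stage 2: 19.5 dBu is 6 dB over 13.5 dBu; at 6:1 that becomes 1 dB over, giving 14.5 dBu.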